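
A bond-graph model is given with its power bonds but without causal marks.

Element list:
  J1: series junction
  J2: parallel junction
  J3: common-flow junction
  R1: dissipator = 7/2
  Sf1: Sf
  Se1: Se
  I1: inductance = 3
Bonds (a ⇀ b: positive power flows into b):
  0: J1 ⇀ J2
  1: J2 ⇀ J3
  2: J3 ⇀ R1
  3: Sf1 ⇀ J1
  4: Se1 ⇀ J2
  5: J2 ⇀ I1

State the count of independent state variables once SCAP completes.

1  (I1 all integral)

bond 3 |Sf1  (source Sf1 imposes f)
bond 4 |J2  (Se1 (Se) sets effort on bond)
bond 0 |J1  (J1 flow already set via bond 3)
bond 1 |J3  (J2: bond 4 brought effort, rest push out)
bond 5 |I1  (J2 effort already set via bond 4)
bond 2 |R1  (J3 needs exactly one f-in)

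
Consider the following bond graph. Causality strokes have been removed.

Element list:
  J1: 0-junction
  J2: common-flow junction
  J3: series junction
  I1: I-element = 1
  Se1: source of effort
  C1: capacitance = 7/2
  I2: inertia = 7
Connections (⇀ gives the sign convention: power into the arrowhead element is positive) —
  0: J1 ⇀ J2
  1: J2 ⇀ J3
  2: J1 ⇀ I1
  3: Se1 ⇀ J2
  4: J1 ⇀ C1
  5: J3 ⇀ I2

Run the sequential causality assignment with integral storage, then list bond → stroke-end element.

b0 |J2
b1 |J3
b2 |I1
b3 |J2
b4 |J1
b5 |I2

b3 |J2  (Se1 fixes effort; stroke away)
b2 |I1  (I1 integral (f out))
b4 |J1  (C1 outputs effort q/C1)
b0 |J2  (J1 effort already set via bond 4)
b1 |J3  (closing 1-jn rule on J2)
b5 |I2  (only one flow-in slot at J3)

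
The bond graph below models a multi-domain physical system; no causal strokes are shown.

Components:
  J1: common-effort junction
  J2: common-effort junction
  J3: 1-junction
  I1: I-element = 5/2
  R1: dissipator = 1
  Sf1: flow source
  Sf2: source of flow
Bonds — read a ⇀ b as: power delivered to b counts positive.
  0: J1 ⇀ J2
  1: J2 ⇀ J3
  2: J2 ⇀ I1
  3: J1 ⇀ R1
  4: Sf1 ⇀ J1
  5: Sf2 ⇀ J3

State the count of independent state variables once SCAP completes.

1  (I1 all integral)

#4 stroke at Sf1  (Sf1 fixes flow; stroke at Sf1)
#5 stroke at Sf2  (Sf2: flow source, stroke at near end)
#1 stroke at J3  (J3: bond 5 brought flow, rest push out)
#2 stroke at I1  (I1 integral (f out))
#0 stroke at J2  (J2: last free bond brings effort in)
#3 stroke at J1  (J1: last free bond brings effort in)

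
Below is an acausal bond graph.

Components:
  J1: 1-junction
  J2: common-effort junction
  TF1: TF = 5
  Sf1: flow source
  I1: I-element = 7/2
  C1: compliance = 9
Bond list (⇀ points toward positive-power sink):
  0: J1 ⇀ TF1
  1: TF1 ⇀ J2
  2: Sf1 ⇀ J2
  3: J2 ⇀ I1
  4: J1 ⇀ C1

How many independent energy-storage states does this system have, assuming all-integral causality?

b2 →Sf1  (Sf1: flow source, stroke at near end)
b3 →I1  (I1: I, integral causality)
b1 →J2  (closing 0-jn rule on J2)
b0 →TF1  (TF1: transformer flips bond 1)
b4 →J1  (1-jn J1 has f-setter on 0)

2  (C1, I1 all integral)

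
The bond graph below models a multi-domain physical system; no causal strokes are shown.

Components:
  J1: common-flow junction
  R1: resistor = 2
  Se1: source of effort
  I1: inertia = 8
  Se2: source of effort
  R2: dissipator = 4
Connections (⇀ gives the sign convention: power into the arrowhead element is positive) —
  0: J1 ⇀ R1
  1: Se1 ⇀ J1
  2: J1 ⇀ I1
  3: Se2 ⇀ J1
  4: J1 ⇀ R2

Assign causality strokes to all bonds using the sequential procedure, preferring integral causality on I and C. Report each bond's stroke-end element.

bond 0 |J1
bond 1 |J1
bond 2 |I1
bond 3 |J1
bond 4 |J1

b1 stroke at J1  (source Se1 imposes e)
b3 stroke at J1  (Se2 fixes effort; stroke away)
b2 stroke at I1  (I1 outputs flow p/I1)
b0 stroke at J1  (J1: bond 2 brought flow, rest push out)
b4 stroke at J1  (1-jn J1 has f-setter on 2)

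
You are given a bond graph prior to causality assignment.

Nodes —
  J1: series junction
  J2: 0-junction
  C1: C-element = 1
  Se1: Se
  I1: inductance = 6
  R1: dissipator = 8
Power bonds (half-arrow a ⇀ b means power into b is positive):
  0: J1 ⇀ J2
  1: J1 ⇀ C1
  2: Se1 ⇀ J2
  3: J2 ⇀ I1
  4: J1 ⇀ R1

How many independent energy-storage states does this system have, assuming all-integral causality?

#2 →J2  (Se1 (Se) sets effort on bond)
#0 →J1  (common-e at J2 fixed by 2)
#3 →I1  (common-e at J2 fixed by 2)
#1 →J1  (prefer integral on C1)
#4 →R1  (J1 needs exactly one f-in)

2  (C1, I1 all integral)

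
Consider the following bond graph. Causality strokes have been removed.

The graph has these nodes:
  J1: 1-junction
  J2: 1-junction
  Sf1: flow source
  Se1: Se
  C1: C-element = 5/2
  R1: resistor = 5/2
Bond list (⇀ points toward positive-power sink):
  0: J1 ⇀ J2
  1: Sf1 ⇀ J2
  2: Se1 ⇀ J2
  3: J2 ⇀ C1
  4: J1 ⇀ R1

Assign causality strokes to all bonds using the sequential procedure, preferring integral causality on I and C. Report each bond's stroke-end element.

bond 0 stroke at J2
bond 1 stroke at Sf1
bond 2 stroke at J2
bond 3 stroke at J2
bond 4 stroke at J1

b1 stroke at Sf1  (Sf1 fixes flow; stroke at Sf1)
b2 stroke at J2  (Se1 fixes effort; stroke away)
b0 stroke at J2  (J2: bond 1 brought flow, rest push out)
b3 stroke at J2  (1-jn J2 has f-setter on 1)
b4 stroke at J1  (J1: bond 0 brought flow, rest push out)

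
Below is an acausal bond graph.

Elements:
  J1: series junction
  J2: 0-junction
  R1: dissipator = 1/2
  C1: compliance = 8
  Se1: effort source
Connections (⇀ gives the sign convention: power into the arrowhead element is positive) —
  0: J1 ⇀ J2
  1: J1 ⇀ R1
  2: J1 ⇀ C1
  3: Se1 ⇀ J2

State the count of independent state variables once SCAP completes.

1  (C1 all integral)

bond 3 stroke at J2  (Se1 fixes effort; stroke away)
bond 0 stroke at J1  (J2: bond 3 brought effort, rest push out)
bond 2 stroke at J1  (prefer integral on C1)
bond 1 stroke at R1  (closing 1-jn rule on J1)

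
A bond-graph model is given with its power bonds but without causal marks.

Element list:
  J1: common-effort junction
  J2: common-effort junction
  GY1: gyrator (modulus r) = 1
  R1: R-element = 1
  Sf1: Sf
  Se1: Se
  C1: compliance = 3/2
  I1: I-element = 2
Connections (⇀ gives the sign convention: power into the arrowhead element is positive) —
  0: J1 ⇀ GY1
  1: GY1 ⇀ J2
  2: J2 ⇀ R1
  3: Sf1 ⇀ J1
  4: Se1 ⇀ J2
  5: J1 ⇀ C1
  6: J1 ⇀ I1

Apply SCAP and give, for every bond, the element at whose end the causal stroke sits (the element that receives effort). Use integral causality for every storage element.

#3 |Sf1  (Sf1: flow source, stroke at near end)
#4 |J2  (Se1 (Se) sets effort on bond)
#1 |GY1  (J2 effort already set via bond 4)
#2 |R1  (J2: bond 4 brought effort, rest push out)
#0 |GY1  (GY1 both-in/both-out from 1)
#5 |J1  (C1 outputs effort q/C1)
#6 |I1  (0-jn J1 has e-setter on 5)

b0 →GY1
b1 →GY1
b2 →R1
b3 →Sf1
b4 →J2
b5 →J1
b6 →I1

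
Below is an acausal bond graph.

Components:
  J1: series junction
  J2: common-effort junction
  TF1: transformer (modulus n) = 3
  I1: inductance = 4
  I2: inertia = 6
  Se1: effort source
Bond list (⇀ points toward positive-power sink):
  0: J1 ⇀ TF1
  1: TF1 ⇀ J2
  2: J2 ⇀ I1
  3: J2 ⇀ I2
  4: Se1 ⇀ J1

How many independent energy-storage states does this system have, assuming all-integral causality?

#4 stroke at J1  (Se1 fixes effort; stroke away)
#0 stroke at TF1  (J1 needs exactly one f-in)
#1 stroke at J2  (TF TF1: opposite of bond 0)
#2 stroke at I1  (0-jn J2 has e-setter on 1)
#3 stroke at I2  (J2: bond 1 brought effort, rest push out)

2  (I1, I2 all integral)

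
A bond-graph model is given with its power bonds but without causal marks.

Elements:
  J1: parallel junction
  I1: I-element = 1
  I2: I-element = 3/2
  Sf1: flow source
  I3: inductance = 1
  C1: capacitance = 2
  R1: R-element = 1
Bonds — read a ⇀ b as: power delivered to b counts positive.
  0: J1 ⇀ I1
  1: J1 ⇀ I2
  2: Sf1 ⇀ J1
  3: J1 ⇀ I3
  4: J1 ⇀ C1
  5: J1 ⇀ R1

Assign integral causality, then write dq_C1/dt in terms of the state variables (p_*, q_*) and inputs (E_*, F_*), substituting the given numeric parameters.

dq_C1/dt = F_Sf1 - p_I1 - 2*p_I2/3 - p_I3 - q_C1/2

b2 stroke→Sf1  (source Sf1 imposes f)
b0 stroke→I1  (I1 outputs flow p/I1)
b1 stroke→I2  (I2 outputs flow p/I2)
b3 stroke→I3  (I3 outputs flow p/I3)
b4 stroke→J1  (C1: C, integral causality)
b5 stroke→R1  (common-e at J1 fixed by 4)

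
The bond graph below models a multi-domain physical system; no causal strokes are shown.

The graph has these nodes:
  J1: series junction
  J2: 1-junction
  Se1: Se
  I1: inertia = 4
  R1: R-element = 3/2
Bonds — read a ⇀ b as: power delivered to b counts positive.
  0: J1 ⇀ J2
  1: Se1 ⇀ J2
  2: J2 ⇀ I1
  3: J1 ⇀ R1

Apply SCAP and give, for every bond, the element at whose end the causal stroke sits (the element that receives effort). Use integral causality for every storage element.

bond 0 stroke at J2
bond 1 stroke at J2
bond 2 stroke at I1
bond 3 stroke at J1

b1 stroke→J2  (Se1 (Se) sets effort on bond)
b2 stroke→I1  (I1: I, integral causality)
b0 stroke→J2  (J2 flow already set via bond 2)
b3 stroke→J1  (1-jn J1 has f-setter on 0)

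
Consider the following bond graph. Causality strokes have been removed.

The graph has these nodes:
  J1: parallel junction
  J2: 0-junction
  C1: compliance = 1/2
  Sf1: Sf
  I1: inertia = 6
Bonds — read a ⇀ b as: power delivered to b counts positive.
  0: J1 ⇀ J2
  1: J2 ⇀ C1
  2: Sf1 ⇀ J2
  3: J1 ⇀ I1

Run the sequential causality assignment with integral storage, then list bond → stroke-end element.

β0 stroke→J1
β1 stroke→J2
β2 stroke→Sf1
β3 stroke→I1

β2 stroke at Sf1  (Sf1 fixes flow; stroke at Sf1)
β1 stroke at J2  (C1 outputs effort q/C1)
β0 stroke at J1  (common-e at J2 fixed by 1)
β3 stroke at I1  (J1: bond 0 brought effort, rest push out)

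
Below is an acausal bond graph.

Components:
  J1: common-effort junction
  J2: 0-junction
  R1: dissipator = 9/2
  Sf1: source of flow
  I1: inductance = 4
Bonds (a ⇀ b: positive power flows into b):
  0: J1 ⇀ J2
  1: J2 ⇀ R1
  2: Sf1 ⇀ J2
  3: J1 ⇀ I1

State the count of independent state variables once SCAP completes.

#2 →Sf1  (Sf1 (Sf) sets flow on bond)
#3 →I1  (I1: I, integral causality)
#0 →J1  (closing 0-jn rule on J1)
#1 →J2  (closing 0-jn rule on J2)

1  (I1 all integral)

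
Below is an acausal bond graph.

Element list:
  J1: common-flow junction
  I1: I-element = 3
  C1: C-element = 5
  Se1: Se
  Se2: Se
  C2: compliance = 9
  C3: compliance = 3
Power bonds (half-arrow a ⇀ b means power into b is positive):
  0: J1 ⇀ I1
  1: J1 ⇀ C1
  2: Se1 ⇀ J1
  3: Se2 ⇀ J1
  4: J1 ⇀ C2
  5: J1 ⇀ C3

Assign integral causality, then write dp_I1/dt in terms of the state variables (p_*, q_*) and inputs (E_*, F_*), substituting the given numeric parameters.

dp_I1/dt = E_Se1 + E_Se2 - q_C1/5 - q_C2/9 - q_C3/3

#2 stroke→J1  (Se1 fixes effort; stroke away)
#3 stroke→J1  (Se2 fixes effort; stroke away)
#0 stroke→I1  (prefer integral on I1)
#1 stroke→J1  (1-jn J1 has f-setter on 0)
#4 stroke→J1  (1-jn J1 has f-setter on 0)
#5 stroke→J1  (common-f at J1 fixed by 0)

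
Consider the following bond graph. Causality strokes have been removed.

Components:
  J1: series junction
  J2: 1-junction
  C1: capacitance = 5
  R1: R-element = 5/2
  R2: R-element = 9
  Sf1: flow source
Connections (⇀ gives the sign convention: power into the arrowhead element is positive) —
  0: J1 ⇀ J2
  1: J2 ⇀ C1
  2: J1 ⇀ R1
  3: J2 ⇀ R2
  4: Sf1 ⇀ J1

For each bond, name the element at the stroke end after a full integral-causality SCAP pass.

β4 →Sf1  (Sf1 fixes flow; stroke at Sf1)
β0 →J1  (common-f at J1 fixed by 4)
β2 →J1  (J1: bond 4 brought flow, rest push out)
β1 →J2  (1-jn J2 has f-setter on 0)
β3 →J2  (J2: bond 0 brought flow, rest push out)

bond 0 stroke→J1
bond 1 stroke→J2
bond 2 stroke→J1
bond 3 stroke→J2
bond 4 stroke→Sf1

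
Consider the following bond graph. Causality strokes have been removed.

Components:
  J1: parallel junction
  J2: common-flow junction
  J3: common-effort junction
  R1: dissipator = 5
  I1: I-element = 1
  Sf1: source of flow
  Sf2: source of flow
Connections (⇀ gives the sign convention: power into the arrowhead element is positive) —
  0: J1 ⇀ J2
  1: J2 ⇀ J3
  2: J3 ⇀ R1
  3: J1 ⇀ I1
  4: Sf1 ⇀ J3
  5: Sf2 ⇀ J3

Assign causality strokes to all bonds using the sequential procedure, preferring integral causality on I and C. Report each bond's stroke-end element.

#4 →Sf1  (Sf1: flow source, stroke at near end)
#5 →Sf2  (Sf2 fixes flow; stroke at Sf2)
#3 →I1  (I1 outputs flow p/I1)
#0 →J1  (closing 0-jn rule on J1)
#1 →J2  (common-f at J2 fixed by 0)
#2 →J3  (J3: last free bond brings effort in)

#0 →J1
#1 →J2
#2 →J3
#3 →I1
#4 →Sf1
#5 →Sf2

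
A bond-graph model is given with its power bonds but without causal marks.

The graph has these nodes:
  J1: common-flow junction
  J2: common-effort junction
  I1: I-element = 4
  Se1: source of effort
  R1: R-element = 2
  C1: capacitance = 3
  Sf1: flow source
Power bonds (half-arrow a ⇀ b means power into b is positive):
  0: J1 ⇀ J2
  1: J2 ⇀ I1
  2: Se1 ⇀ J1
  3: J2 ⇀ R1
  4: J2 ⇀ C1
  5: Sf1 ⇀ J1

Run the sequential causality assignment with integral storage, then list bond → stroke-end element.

b2 |J1  (source Se1 imposes e)
b5 |Sf1  (Sf1 fixes flow; stroke at Sf1)
b0 |J1  (1-jn J1 has f-setter on 5)
b1 |I1  (I1: I, integral causality)
b4 |J2  (C1: C, integral causality)
b3 |R1  (0-jn J2 has e-setter on 4)

bond 0 |J1
bond 1 |I1
bond 2 |J1
bond 3 |R1
bond 4 |J2
bond 5 |Sf1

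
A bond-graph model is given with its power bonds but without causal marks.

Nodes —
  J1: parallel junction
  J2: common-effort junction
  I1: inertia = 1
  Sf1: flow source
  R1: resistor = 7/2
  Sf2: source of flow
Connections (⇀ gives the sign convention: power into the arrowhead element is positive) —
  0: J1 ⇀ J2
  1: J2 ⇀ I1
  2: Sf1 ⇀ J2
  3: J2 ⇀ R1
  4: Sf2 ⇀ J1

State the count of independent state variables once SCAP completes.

1  (I1 all integral)

b2 stroke→Sf1  (source Sf1 imposes f)
b4 stroke→Sf2  (source Sf2 imposes f)
b0 stroke→J1  (J1 needs exactly one e-in)
b1 stroke→I1  (prefer integral on I1)
b3 stroke→J2  (J2: last free bond brings effort in)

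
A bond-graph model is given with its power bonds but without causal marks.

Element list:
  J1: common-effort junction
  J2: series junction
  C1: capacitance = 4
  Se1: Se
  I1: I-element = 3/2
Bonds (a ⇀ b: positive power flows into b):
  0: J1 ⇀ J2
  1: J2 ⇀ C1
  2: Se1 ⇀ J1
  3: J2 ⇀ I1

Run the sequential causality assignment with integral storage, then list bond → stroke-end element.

bond 0 stroke→J2
bond 1 stroke→J2
bond 2 stroke→J1
bond 3 stroke→I1

β2 →J1  (source Se1 imposes e)
β0 →J2  (0-jn J1 has e-setter on 2)
β1 →J2  (C1 integral (e out))
β3 →I1  (only one flow-in slot at J2)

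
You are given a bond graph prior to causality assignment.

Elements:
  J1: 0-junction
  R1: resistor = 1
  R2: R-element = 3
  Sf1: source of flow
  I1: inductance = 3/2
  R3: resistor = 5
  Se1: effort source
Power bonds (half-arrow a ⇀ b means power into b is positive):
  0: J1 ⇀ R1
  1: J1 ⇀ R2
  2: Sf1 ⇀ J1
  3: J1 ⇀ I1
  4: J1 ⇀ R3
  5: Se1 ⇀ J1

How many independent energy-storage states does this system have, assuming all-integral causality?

1  (I1 all integral)

bond 2 →Sf1  (Sf1 (Sf) sets flow on bond)
bond 5 →J1  (Se1: effort source, stroke at far end)
bond 0 →R1  (J1: bond 5 brought effort, rest push out)
bond 1 →R2  (J1: bond 5 brought effort, rest push out)
bond 3 →I1  (J1 effort already set via bond 5)
bond 4 →R3  (J1 effort already set via bond 5)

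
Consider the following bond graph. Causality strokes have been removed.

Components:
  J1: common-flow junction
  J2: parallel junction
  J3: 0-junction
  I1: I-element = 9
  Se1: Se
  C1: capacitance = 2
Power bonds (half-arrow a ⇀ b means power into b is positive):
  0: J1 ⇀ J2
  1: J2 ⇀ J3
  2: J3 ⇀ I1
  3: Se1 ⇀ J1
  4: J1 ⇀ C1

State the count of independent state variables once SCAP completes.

2  (C1, I1 all integral)

bond 3 →J1  (source Se1 imposes e)
bond 2 →I1  (I1 integral (f out))
bond 1 →J3  (closing 0-jn rule on J3)
bond 0 →J2  (J2 needs exactly one e-in)
bond 4 →J1  (J1 flow already set via bond 0)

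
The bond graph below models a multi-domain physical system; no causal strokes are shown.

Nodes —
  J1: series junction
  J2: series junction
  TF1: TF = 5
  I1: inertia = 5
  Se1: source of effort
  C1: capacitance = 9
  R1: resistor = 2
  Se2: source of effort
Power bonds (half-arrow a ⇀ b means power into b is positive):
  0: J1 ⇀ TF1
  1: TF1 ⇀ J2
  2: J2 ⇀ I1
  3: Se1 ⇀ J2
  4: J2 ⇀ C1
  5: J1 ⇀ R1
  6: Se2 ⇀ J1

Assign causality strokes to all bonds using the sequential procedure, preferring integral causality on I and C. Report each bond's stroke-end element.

b3 →J2  (Se1 fixes effort; stroke away)
b6 →J1  (source Se2 imposes e)
b2 →I1  (I1 integral (f out))
b1 →J2  (J2 flow already set via bond 2)
b4 →J2  (J2: bond 2 brought flow, rest push out)
b0 →TF1  (TF TF1: opposite of bond 1)
b5 →J1  (J1 flow already set via bond 0)

#0 stroke at TF1
#1 stroke at J2
#2 stroke at I1
#3 stroke at J2
#4 stroke at J2
#5 stroke at J1
#6 stroke at J1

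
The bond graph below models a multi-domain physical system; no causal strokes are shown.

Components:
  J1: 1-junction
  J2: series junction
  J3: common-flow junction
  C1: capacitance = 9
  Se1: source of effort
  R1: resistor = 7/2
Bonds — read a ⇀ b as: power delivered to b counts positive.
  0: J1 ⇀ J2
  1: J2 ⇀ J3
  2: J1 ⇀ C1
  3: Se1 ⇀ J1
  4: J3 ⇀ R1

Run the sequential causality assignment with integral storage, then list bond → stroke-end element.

β0 |J2
β1 |J3
β2 |J1
β3 |J1
β4 |R1

b3 stroke→J1  (Se1: effort source, stroke at far end)
b2 stroke→J1  (C1: C, integral causality)
b0 stroke→J2  (closing 1-jn rule on J1)
b1 stroke→J3  (J2 needs exactly one f-in)
b4 stroke→R1  (closing 1-jn rule on J3)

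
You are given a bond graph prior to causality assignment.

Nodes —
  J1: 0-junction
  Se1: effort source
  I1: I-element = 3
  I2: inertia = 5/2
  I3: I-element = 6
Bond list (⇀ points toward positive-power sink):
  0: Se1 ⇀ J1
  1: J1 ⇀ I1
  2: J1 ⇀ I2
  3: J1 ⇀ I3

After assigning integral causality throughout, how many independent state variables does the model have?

b0 |J1  (source Se1 imposes e)
b1 |I1  (common-e at J1 fixed by 0)
b2 |I2  (common-e at J1 fixed by 0)
b3 |I3  (J1 effort already set via bond 0)

3  (I1, I2, I3 all integral)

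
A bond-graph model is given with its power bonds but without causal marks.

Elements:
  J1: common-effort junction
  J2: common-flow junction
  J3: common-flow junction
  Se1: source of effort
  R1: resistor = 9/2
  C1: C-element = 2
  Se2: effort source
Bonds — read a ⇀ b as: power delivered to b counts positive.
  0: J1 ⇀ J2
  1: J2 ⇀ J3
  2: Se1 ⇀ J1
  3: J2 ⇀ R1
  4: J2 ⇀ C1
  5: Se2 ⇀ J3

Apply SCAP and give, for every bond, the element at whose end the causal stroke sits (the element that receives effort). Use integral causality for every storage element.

β0 |J2
β1 |J2
β2 |J1
β3 |R1
β4 |J2
β5 |J3

#2 →J1  (source Se1 imposes e)
#5 →J3  (Se2 fixes effort; stroke away)
#0 →J2  (0-jn J1 has e-setter on 2)
#1 →J2  (J3: last free bond brings flow in)
#4 →J2  (C1 outputs effort q/C1)
#3 →R1  (J2 needs exactly one f-in)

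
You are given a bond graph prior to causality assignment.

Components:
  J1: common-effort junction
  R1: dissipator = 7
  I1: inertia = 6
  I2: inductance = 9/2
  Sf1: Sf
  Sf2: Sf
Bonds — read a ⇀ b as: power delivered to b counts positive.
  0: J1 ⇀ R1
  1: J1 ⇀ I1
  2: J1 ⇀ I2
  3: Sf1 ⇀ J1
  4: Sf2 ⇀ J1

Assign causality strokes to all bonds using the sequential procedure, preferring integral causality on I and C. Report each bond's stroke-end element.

#0 →J1
#1 →I1
#2 →I2
#3 →Sf1
#4 →Sf2

β3 stroke at Sf1  (Sf1: flow source, stroke at near end)
β4 stroke at Sf2  (source Sf2 imposes f)
β1 stroke at I1  (I1: I, integral causality)
β2 stroke at I2  (I2 outputs flow p/I2)
β0 stroke at J1  (J1 needs exactly one e-in)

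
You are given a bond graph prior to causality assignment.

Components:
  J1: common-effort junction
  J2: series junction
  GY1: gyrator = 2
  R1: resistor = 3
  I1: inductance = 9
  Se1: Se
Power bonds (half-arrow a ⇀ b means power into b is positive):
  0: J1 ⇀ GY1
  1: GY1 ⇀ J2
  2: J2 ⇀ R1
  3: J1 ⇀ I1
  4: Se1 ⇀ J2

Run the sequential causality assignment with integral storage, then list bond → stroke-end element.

b4 stroke→J2  (Se1: effort source, stroke at far end)
b3 stroke→I1  (I1: I, integral causality)
b0 stroke→J1  (only one effort-in slot at J1)
b1 stroke→J2  (through GY1, causality inverts; strokes same side of GY1)
b2 stroke→R1  (J2 needs exactly one f-in)

b0 stroke at J1
b1 stroke at J2
b2 stroke at R1
b3 stroke at I1
b4 stroke at J2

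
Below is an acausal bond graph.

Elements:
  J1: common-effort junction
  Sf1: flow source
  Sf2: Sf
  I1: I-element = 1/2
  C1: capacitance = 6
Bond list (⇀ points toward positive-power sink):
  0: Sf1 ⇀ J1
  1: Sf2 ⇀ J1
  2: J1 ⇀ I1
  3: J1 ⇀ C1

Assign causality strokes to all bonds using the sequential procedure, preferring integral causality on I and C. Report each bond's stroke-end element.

b0 →Sf1  (Sf1 fixes flow; stroke at Sf1)
b1 →Sf2  (Sf2 fixes flow; stroke at Sf2)
b2 →I1  (I1 outputs flow p/I1)
b3 →J1  (closing 0-jn rule on J1)

#0 stroke at Sf1
#1 stroke at Sf2
#2 stroke at I1
#3 stroke at J1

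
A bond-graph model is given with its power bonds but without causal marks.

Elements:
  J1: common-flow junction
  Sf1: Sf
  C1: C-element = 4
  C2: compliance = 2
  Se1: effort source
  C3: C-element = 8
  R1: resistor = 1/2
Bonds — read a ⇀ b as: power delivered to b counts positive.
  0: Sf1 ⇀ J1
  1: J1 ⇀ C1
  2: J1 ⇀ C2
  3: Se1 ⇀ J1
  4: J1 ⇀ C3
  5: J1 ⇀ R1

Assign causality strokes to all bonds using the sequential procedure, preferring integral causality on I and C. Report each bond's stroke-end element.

#0 →Sf1  (Sf1: flow source, stroke at near end)
#3 →J1  (Se1 (Se) sets effort on bond)
#1 →J1  (J1: bond 0 brought flow, rest push out)
#2 →J1  (J1 flow already set via bond 0)
#4 →J1  (J1: bond 0 brought flow, rest push out)
#5 →J1  (1-jn J1 has f-setter on 0)

#0 stroke→Sf1
#1 stroke→J1
#2 stroke→J1
#3 stroke→J1
#4 stroke→J1
#5 stroke→J1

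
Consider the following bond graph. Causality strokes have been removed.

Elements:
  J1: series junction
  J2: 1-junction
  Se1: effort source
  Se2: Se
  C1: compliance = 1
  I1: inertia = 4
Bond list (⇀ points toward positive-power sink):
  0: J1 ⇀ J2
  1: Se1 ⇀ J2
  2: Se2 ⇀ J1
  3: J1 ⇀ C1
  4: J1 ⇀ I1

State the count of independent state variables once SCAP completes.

2  (C1, I1 all integral)

b1 stroke at J2  (source Se1 imposes e)
b2 stroke at J1  (Se2 (Se) sets effort on bond)
b0 stroke at J1  (J2: last free bond brings flow in)
b3 stroke at J1  (prefer integral on C1)
b4 stroke at I1  (J1: last free bond brings flow in)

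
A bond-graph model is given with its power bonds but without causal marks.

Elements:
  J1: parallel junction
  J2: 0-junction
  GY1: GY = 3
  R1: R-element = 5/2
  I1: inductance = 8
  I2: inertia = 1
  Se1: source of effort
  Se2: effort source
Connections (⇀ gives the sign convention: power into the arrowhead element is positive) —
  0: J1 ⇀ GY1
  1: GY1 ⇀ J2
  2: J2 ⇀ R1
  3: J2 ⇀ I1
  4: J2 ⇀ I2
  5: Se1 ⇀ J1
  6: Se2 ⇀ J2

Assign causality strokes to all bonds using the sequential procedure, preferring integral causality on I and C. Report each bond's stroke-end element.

β5 stroke→J1  (source Se1 imposes e)
β6 stroke→J2  (Se2: effort source, stroke at far end)
β0 stroke→GY1  (0-jn J1 has e-setter on 5)
β1 stroke→GY1  (common-e at J2 fixed by 6)
β2 stroke→R1  (0-jn J2 has e-setter on 6)
β3 stroke→I1  (common-e at J2 fixed by 6)
β4 stroke→I2  (0-jn J2 has e-setter on 6)

β0 →GY1
β1 →GY1
β2 →R1
β3 →I1
β4 →I2
β5 →J1
β6 →J2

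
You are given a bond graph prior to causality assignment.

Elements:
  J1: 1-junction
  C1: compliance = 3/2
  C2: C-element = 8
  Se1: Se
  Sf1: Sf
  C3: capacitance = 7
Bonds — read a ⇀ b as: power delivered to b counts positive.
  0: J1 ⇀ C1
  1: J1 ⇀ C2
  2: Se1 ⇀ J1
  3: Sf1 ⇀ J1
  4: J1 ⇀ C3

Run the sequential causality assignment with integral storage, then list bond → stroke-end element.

#2 stroke at J1  (Se1 fixes effort; stroke away)
#3 stroke at Sf1  (Sf1 (Sf) sets flow on bond)
#0 stroke at J1  (1-jn J1 has f-setter on 3)
#1 stroke at J1  (1-jn J1 has f-setter on 3)
#4 stroke at J1  (common-f at J1 fixed by 3)

bond 0 →J1
bond 1 →J1
bond 2 →J1
bond 3 →Sf1
bond 4 →J1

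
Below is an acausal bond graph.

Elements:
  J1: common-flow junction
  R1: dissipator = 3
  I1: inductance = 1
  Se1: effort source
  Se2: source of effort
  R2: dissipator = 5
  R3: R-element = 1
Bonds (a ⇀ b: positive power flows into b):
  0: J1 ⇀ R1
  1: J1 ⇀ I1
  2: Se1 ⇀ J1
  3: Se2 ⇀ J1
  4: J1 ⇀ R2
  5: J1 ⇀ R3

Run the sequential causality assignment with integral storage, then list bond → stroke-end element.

bond 0 |J1
bond 1 |I1
bond 2 |J1
bond 3 |J1
bond 4 |J1
bond 5 |J1

#2 stroke→J1  (source Se1 imposes e)
#3 stroke→J1  (Se2 fixes effort; stroke away)
#1 stroke→I1  (I1 integral (f out))
#0 stroke→J1  (J1: bond 1 brought flow, rest push out)
#4 stroke→J1  (J1: bond 1 brought flow, rest push out)
#5 stroke→J1  (1-jn J1 has f-setter on 1)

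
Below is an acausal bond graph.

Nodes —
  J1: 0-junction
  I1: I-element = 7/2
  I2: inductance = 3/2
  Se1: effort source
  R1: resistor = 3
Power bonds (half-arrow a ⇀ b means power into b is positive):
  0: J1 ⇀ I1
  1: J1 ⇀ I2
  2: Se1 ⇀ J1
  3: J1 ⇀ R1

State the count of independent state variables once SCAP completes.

bond 2 →J1  (Se1: effort source, stroke at far end)
bond 0 →I1  (0-jn J1 has e-setter on 2)
bond 1 →I2  (J1: bond 2 brought effort, rest push out)
bond 3 →R1  (common-e at J1 fixed by 2)

2  (I1, I2 all integral)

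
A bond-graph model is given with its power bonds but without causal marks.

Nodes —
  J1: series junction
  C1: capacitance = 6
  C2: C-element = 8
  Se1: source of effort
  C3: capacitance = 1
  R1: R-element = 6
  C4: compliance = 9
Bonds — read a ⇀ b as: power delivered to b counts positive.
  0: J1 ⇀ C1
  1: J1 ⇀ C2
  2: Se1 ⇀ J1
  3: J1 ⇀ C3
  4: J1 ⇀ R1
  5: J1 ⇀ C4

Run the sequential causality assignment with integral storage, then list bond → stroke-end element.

bond 2 →J1  (Se1 fixes effort; stroke away)
bond 0 →J1  (C1: C, integral causality)
bond 1 →J1  (C2: C, integral causality)
bond 3 →J1  (C3 integral (e out))
bond 5 →J1  (C4: C, integral causality)
bond 4 →R1  (J1 needs exactly one f-in)

#0 stroke at J1
#1 stroke at J1
#2 stroke at J1
#3 stroke at J1
#4 stroke at R1
#5 stroke at J1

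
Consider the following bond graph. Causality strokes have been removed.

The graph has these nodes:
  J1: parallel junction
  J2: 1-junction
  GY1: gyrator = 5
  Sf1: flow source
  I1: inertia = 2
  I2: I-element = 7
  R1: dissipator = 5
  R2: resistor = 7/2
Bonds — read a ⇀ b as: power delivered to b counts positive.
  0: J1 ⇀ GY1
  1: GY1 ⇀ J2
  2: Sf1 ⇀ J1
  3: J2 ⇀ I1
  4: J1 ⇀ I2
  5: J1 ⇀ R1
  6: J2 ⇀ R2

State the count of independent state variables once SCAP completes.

#2 stroke at Sf1  (Sf1 (Sf) sets flow on bond)
#3 stroke at I1  (I1: I, integral causality)
#1 stroke at J2  (common-f at J2 fixed by 3)
#6 stroke at J2  (J2 flow already set via bond 3)
#0 stroke at J1  (GY1: gyrator matches bond 1)
#4 stroke at I2  (0-jn J1 has e-setter on 0)
#5 stroke at R1  (0-jn J1 has e-setter on 0)

2  (I1, I2 all integral)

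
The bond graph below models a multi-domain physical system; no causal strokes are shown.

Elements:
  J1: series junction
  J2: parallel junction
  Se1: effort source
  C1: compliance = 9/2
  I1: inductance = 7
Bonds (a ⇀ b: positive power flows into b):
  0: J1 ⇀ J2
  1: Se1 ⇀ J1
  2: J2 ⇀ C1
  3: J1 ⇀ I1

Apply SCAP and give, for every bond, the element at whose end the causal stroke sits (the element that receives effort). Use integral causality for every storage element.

β1 →J1  (source Se1 imposes e)
β2 →J2  (C1: C, integral causality)
β0 →J1  (J2: bond 2 brought effort, rest push out)
β3 →I1  (closing 1-jn rule on J1)

bond 0 stroke→J1
bond 1 stroke→J1
bond 2 stroke→J2
bond 3 stroke→I1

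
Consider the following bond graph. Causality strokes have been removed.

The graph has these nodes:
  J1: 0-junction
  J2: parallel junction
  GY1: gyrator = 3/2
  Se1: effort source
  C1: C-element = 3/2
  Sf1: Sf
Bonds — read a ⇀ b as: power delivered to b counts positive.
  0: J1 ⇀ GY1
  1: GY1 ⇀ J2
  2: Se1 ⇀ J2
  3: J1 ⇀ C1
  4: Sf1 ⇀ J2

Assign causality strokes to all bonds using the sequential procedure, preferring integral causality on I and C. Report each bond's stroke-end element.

β0 →GY1
β1 →GY1
β2 →J2
β3 →J1
β4 →Sf1

β2 →J2  (Se1: effort source, stroke at far end)
β4 →Sf1  (source Sf1 imposes f)
β1 →GY1  (J2 effort already set via bond 2)
β0 →GY1  (GY GY1: same side as bond 1)
β3 →J1  (only one effort-in slot at J1)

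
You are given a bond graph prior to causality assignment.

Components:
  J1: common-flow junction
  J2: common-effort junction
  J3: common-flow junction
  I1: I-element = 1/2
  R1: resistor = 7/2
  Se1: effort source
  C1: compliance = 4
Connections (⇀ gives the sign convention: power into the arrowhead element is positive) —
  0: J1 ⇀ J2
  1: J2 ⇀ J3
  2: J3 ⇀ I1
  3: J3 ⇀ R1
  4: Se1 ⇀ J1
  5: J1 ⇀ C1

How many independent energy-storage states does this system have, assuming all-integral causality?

2  (C1, I1 all integral)

β4 |J1  (Se1 fixes effort; stroke away)
β2 |I1  (I1 outputs flow p/I1)
β1 |J3  (J3 flow already set via bond 2)
β3 |J3  (1-jn J3 has f-setter on 2)
β0 |J2  (only one effort-in slot at J2)
β5 |J1  (common-f at J1 fixed by 0)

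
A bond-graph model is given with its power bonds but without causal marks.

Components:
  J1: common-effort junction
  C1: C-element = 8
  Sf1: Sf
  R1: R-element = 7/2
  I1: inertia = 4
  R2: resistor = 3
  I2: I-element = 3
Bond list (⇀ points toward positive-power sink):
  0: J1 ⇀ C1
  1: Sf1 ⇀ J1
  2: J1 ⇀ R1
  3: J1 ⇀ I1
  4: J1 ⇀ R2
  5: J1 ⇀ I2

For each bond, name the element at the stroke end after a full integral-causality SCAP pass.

bond 0 stroke at J1
bond 1 stroke at Sf1
bond 2 stroke at R1
bond 3 stroke at I1
bond 4 stroke at R2
bond 5 stroke at I2

b1 stroke at Sf1  (Sf1 (Sf) sets flow on bond)
b0 stroke at J1  (C1: C, integral causality)
b2 stroke at R1  (J1: bond 0 brought effort, rest push out)
b3 stroke at I1  (J1: bond 0 brought effort, rest push out)
b4 stroke at R2  (0-jn J1 has e-setter on 0)
b5 stroke at I2  (common-e at J1 fixed by 0)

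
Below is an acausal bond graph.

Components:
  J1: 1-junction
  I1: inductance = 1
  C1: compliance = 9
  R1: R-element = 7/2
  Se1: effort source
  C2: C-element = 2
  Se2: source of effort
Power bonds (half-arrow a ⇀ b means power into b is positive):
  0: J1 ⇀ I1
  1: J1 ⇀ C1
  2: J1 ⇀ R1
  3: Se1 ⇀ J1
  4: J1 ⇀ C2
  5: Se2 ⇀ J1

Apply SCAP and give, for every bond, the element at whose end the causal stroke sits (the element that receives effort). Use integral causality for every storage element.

bond 0 stroke→I1
bond 1 stroke→J1
bond 2 stroke→J1
bond 3 stroke→J1
bond 4 stroke→J1
bond 5 stroke→J1

bond 3 stroke→J1  (Se1 fixes effort; stroke away)
bond 5 stroke→J1  (Se2 fixes effort; stroke away)
bond 0 stroke→I1  (I1 integral (f out))
bond 1 stroke→J1  (J1: bond 0 brought flow, rest push out)
bond 2 stroke→J1  (1-jn J1 has f-setter on 0)
bond 4 stroke→J1  (1-jn J1 has f-setter on 0)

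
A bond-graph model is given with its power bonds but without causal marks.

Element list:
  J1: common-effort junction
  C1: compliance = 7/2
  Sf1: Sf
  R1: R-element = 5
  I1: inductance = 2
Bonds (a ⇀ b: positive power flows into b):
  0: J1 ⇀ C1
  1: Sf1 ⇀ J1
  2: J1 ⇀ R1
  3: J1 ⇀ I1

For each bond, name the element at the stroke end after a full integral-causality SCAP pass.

b0 stroke→J1
b1 stroke→Sf1
b2 stroke→R1
b3 stroke→I1

b1 stroke at Sf1  (Sf1 (Sf) sets flow on bond)
b0 stroke at J1  (C1 outputs effort q/C1)
b2 stroke at R1  (J1 effort already set via bond 0)
b3 stroke at I1  (J1 effort already set via bond 0)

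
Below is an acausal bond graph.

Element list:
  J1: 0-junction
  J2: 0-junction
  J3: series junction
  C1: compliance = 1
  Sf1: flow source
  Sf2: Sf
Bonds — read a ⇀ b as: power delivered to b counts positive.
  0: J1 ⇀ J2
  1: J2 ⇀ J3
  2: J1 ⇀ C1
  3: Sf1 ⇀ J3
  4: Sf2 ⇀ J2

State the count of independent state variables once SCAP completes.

bond 3 stroke→Sf1  (Sf1 fixes flow; stroke at Sf1)
bond 4 stroke→Sf2  (Sf2: flow source, stroke at near end)
bond 1 stroke→J3  (common-f at J3 fixed by 3)
bond 0 stroke→J2  (closing 0-jn rule on J2)
bond 2 stroke→J1  (J1 needs exactly one e-in)

1  (C1 all integral)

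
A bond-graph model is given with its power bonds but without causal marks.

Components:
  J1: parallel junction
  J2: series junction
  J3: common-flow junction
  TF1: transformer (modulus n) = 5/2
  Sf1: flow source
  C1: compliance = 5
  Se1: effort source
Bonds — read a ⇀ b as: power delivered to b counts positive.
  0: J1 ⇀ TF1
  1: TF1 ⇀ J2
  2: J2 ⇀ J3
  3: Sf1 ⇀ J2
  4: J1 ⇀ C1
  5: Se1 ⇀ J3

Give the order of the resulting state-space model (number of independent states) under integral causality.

β3 stroke at Sf1  (source Sf1 imposes f)
β5 stroke at J3  (Se1: effort source, stroke at far end)
β1 stroke at J2  (common-f at J2 fixed by 3)
β2 stroke at J2  (J2 flow already set via bond 3)
β0 stroke at TF1  (through TF1, causality passes straight; one stroke at TF1)
β4 stroke at J1  (J1: last free bond brings effort in)

1  (C1 all integral)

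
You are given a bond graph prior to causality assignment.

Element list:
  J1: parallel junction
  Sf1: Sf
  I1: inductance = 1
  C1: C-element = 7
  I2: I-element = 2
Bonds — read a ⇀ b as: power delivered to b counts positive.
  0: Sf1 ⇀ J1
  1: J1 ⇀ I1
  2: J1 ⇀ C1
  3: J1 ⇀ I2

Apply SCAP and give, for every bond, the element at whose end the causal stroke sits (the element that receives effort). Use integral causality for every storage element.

β0 stroke at Sf1
β1 stroke at I1
β2 stroke at J1
β3 stroke at I2

#0 →Sf1  (source Sf1 imposes f)
#1 →I1  (I1: I, integral causality)
#2 →J1  (C1 outputs effort q/C1)
#3 →I2  (J1: bond 2 brought effort, rest push out)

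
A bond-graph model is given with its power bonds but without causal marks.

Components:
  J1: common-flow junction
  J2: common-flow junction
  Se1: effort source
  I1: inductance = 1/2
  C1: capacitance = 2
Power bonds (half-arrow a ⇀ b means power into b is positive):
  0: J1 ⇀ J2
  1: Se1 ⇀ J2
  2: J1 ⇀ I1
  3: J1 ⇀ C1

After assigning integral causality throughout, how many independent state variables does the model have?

2  (C1, I1 all integral)

bond 1 stroke at J2  (Se1: effort source, stroke at far end)
bond 0 stroke at J1  (J2: last free bond brings flow in)
bond 2 stroke at I1  (I1: I, integral causality)
bond 3 stroke at J1  (common-f at J1 fixed by 2)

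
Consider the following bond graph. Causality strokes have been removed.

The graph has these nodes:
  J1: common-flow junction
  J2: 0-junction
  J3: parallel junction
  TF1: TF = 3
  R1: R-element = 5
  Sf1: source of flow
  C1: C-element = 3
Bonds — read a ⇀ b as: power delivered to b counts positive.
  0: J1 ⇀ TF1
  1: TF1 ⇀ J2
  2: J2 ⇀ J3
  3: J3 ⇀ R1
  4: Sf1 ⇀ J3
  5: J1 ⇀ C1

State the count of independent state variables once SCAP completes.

1  (C1 all integral)

β4 |Sf1  (Sf1 (Sf) sets flow on bond)
β5 |J1  (C1: C, integral causality)
β0 |TF1  (J1 needs exactly one f-in)
β1 |J2  (TF1: transformer flips bond 0)
β2 |J3  (J2: bond 1 brought effort, rest push out)
β3 |R1  (J3: bond 2 brought effort, rest push out)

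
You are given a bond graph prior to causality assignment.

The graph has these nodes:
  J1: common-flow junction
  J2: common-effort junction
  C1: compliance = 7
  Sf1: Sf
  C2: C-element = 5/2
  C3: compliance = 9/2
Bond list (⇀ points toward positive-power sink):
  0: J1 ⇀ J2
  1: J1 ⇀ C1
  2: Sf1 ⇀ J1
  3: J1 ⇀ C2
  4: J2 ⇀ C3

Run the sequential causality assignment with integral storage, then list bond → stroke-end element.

bond 2 stroke at Sf1  (Sf1: flow source, stroke at near end)
bond 0 stroke at J1  (J1: bond 2 brought flow, rest push out)
bond 1 stroke at J1  (J1 flow already set via bond 2)
bond 3 stroke at J1  (J1: bond 2 brought flow, rest push out)
bond 4 stroke at J2  (only one effort-in slot at J2)

b0 |J1
b1 |J1
b2 |Sf1
b3 |J1
b4 |J2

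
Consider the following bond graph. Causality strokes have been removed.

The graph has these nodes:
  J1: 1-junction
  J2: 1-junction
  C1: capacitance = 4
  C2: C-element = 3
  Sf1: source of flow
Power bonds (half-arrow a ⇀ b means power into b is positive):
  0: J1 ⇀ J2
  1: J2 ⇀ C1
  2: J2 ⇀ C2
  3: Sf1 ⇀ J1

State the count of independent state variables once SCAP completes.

bond 3 stroke at Sf1  (Sf1: flow source, stroke at near end)
bond 0 stroke at J1  (common-f at J1 fixed by 3)
bond 1 stroke at J2  (1-jn J2 has f-setter on 0)
bond 2 stroke at J2  (1-jn J2 has f-setter on 0)

2  (C1, C2 all integral)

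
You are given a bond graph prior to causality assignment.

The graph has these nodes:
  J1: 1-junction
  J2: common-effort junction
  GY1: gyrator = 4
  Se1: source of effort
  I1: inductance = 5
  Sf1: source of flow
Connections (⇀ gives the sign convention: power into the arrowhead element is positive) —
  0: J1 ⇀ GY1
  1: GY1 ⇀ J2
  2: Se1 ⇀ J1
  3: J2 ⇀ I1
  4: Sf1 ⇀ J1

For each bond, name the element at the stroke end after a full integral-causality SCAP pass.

bond 2 stroke→J1  (source Se1 imposes e)
bond 4 stroke→Sf1  (Sf1 (Sf) sets flow on bond)
bond 0 stroke→J1  (common-f at J1 fixed by 4)
bond 1 stroke→J2  (GY1 both-in/both-out from 0)
bond 3 stroke→I1  (0-jn J2 has e-setter on 1)

β0 |J1
β1 |J2
β2 |J1
β3 |I1
β4 |Sf1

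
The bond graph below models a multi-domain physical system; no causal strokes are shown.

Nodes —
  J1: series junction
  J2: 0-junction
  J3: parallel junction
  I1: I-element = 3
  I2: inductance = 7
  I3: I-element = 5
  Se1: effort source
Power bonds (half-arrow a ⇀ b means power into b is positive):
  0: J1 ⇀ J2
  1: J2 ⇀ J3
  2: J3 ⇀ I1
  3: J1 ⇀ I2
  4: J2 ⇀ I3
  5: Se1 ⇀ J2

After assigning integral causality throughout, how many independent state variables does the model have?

b5 stroke→J2  (Se1 fixes effort; stroke away)
b0 stroke→J1  (J2 effort already set via bond 5)
b1 stroke→J3  (common-e at J2 fixed by 5)
b4 stroke→I3  (0-jn J2 has e-setter on 5)
b2 stroke→I1  (0-jn J3 has e-setter on 1)
b3 stroke→I2  (J1 needs exactly one f-in)

3  (I1, I2, I3 all integral)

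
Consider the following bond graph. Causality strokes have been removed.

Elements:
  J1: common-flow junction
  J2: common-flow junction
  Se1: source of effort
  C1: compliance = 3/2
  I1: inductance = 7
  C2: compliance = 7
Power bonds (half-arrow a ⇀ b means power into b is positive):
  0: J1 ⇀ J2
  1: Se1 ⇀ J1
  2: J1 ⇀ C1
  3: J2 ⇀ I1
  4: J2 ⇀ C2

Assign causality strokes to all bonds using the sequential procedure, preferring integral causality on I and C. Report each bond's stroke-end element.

β0 →J2
β1 →J1
β2 →J1
β3 →I1
β4 →J2

#1 stroke→J1  (Se1: effort source, stroke at far end)
#2 stroke→J1  (prefer integral on C1)
#0 stroke→J2  (J1 needs exactly one f-in)
#3 stroke→I1  (I1 integral (f out))
#4 stroke→J2  (common-f at J2 fixed by 3)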